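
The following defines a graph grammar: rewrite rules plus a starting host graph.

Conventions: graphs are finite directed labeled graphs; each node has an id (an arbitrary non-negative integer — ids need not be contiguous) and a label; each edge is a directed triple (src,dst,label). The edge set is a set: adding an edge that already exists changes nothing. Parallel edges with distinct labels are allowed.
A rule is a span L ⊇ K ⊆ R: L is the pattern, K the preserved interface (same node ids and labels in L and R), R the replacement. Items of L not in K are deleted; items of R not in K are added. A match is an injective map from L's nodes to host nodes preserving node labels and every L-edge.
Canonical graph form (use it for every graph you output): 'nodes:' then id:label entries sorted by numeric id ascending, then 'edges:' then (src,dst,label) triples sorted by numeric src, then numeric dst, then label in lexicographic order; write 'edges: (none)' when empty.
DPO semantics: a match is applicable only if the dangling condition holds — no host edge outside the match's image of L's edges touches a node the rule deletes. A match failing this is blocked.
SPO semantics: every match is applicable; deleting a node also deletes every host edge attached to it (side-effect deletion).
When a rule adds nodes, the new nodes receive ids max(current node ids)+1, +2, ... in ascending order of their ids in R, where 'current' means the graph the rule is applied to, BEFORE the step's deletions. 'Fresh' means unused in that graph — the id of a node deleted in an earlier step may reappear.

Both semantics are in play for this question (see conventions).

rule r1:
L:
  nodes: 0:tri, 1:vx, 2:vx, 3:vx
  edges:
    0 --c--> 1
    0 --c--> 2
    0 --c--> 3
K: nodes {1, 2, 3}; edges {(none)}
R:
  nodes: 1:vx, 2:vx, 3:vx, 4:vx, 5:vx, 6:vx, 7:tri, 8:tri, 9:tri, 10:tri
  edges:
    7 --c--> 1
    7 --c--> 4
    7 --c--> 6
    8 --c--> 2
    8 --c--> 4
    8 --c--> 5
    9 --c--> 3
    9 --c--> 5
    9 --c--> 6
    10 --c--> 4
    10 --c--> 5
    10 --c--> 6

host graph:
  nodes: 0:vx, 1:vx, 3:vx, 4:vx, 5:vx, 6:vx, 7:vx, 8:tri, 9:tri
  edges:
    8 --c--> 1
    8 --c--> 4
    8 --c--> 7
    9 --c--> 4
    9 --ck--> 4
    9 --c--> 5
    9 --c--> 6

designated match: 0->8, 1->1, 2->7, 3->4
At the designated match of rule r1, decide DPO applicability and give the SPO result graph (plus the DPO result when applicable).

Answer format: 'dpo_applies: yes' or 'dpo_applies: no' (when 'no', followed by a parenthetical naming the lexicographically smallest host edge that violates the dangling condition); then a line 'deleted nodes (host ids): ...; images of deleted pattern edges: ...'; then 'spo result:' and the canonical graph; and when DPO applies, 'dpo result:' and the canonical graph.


dpo_applies: yes
deleted nodes (host ids): 8; images of deleted pattern edges: (8,1,c); (8,4,c); (8,7,c)
spo result:
nodes: 0:vx, 1:vx, 3:vx, 4:vx, 5:vx, 6:vx, 7:vx, 9:tri, 10:vx, 11:vx, 12:vx, 13:tri, 14:tri, 15:tri, 16:tri
edges: (9,4,c); (9,4,ck); (9,5,c); (9,6,c); (13,1,c); (13,10,c); (13,12,c); (14,7,c); (14,10,c); (14,11,c); (15,4,c); (15,11,c); (15,12,c); (16,10,c); (16,11,c); (16,12,c)
dpo result:
nodes: 0:vx, 1:vx, 3:vx, 4:vx, 5:vx, 6:vx, 7:vx, 9:tri, 10:vx, 11:vx, 12:vx, 13:tri, 14:tri, 15:tri, 16:tri
edges: (9,4,c); (9,4,ck); (9,5,c); (9,6,c); (13,1,c); (13,10,c); (13,12,c); (14,7,c); (14,10,c); (14,11,c); (15,4,c); (15,11,c); (15,12,c); (16,10,c); (16,11,c); (16,12,c)


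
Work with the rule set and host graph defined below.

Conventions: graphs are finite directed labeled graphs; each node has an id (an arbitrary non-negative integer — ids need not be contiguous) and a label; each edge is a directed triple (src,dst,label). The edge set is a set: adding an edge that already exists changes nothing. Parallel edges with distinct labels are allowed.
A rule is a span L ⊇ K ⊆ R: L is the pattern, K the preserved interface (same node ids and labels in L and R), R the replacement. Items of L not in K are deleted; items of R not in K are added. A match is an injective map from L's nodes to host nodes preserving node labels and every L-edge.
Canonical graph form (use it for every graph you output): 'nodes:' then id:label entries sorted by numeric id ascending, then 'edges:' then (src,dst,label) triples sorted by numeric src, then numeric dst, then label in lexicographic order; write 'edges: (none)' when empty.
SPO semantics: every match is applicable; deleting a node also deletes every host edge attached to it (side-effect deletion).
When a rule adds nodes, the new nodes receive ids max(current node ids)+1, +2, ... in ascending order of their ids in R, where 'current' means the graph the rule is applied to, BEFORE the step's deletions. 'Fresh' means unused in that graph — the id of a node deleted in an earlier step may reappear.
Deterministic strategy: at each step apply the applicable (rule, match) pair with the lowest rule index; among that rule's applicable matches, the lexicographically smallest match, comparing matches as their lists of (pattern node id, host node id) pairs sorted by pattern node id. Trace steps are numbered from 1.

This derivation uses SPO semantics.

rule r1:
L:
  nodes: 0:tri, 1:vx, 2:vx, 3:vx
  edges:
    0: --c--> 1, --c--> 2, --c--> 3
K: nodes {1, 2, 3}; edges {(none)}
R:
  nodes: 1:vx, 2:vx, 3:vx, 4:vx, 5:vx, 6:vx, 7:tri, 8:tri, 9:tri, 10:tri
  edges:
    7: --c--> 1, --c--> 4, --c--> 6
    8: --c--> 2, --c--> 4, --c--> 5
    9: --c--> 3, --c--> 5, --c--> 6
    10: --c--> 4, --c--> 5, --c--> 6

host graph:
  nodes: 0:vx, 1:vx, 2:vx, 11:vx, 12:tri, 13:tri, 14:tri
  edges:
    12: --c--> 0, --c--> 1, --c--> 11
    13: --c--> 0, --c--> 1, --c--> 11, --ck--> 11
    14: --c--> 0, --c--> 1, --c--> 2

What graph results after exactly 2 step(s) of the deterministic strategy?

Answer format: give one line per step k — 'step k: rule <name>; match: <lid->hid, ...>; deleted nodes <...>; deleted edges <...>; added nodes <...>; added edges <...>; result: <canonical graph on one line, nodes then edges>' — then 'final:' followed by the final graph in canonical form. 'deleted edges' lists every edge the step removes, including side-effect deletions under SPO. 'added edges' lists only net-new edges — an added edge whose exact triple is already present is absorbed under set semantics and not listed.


step 1: rule r1; match: 0->12, 1->0, 2->1, 3->11; deleted nodes 12; deleted edges (12,0,c); (12,1,c); (12,11,c); added nodes 15, 16, 17, 18, 19, 20, 21; added edges (18,0,c); (18,15,c); (18,17,c); (19,1,c); (19,15,c); (19,16,c); (20,11,c); (20,16,c); (20,17,c); (21,15,c); (21,16,c); (21,17,c); result: nodes: 0:vx, 1:vx, 2:vx, 11:vx, 13:tri, 14:tri, 15:vx, 16:vx, 17:vx, 18:tri, 19:tri, 20:tri, 21:tri edges: (13,0,c); (13,1,c); (13,11,c); (13,11,ck); (14,0,c); (14,1,c); (14,2,c); (18,0,c); (18,15,c); (18,17,c); (19,1,c); (19,15,c); (19,16,c); (20,11,c); (20,16,c); (20,17,c); (21,15,c); (21,16,c); (21,17,c)
step 2: rule r1; match: 0->13, 1->0, 2->1, 3->11; deleted nodes 13; deleted edges (13,0,c); (13,1,c); (13,11,c); (13,11,ck); added nodes 22, 23, 24, 25, 26, 27, 28; added edges (25,0,c); (25,22,c); (25,24,c); (26,1,c); (26,22,c); (26,23,c); (27,11,c); (27,23,c); (27,24,c); (28,22,c); (28,23,c); (28,24,c); result: nodes: 0:vx, 1:vx, 2:vx, 11:vx, 14:tri, 15:vx, 16:vx, 17:vx, 18:tri, 19:tri, 20:tri, 21:tri, 22:vx, 23:vx, 24:vx, 25:tri, 26:tri, 27:tri, 28:tri edges: (14,0,c); (14,1,c); (14,2,c); (18,0,c); (18,15,c); (18,17,c); (19,1,c); (19,15,c); (19,16,c); (20,11,c); (20,16,c); (20,17,c); (21,15,c); (21,16,c); (21,17,c); (25,0,c); (25,22,c); (25,24,c); (26,1,c); (26,22,c); (26,23,c); (27,11,c); (27,23,c); (27,24,c); (28,22,c); (28,23,c); (28,24,c)
final:
nodes: 0:vx, 1:vx, 2:vx, 11:vx, 14:tri, 15:vx, 16:vx, 17:vx, 18:tri, 19:tri, 20:tri, 21:tri, 22:vx, 23:vx, 24:vx, 25:tri, 26:tri, 27:tri, 28:tri
edges: (14,0,c); (14,1,c); (14,2,c); (18,0,c); (18,15,c); (18,17,c); (19,1,c); (19,15,c); (19,16,c); (20,11,c); (20,16,c); (20,17,c); (21,15,c); (21,16,c); (21,17,c); (25,0,c); (25,22,c); (25,24,c); (26,1,c); (26,22,c); (26,23,c); (27,11,c); (27,23,c); (27,24,c); (28,22,c); (28,23,c); (28,24,c)


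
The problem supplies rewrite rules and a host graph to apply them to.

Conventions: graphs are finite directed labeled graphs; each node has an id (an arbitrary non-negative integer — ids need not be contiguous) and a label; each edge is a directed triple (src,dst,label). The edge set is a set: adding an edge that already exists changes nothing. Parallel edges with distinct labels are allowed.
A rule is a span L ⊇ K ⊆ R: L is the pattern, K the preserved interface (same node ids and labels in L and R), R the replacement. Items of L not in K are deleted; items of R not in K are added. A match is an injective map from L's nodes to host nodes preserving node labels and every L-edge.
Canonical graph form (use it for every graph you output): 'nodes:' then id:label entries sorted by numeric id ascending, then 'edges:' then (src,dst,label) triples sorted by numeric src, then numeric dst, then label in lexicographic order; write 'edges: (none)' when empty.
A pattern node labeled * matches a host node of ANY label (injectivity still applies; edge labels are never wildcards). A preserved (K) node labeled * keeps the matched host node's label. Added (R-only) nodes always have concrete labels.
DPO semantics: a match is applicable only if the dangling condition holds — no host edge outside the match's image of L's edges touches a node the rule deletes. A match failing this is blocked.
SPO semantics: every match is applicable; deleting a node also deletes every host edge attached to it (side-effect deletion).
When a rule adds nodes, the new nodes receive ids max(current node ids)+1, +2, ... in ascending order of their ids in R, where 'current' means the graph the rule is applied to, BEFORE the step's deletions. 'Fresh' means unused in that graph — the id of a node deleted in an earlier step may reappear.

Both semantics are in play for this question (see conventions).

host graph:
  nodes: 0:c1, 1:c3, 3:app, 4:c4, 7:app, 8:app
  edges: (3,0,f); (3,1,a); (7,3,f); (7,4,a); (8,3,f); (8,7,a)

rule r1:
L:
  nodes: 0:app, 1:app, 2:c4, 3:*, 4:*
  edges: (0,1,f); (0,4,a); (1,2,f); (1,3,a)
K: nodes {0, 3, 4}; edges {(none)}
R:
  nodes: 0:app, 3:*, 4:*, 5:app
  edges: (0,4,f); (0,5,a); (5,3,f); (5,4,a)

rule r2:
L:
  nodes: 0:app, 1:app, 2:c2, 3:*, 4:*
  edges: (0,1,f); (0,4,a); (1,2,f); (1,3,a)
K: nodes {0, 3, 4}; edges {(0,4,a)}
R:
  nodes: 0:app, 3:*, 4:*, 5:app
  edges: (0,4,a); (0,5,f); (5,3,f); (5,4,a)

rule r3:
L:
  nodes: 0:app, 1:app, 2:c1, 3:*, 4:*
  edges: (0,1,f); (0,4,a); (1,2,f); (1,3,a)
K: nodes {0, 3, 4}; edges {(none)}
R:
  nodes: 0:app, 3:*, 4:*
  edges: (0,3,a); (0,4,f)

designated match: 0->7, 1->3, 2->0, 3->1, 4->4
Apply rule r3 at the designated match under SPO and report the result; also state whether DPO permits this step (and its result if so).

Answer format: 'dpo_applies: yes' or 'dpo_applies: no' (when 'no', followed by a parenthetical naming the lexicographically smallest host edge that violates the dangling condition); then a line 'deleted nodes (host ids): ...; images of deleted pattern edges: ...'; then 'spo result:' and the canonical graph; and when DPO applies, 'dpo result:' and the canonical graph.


dpo_applies: no
(the rule deletes node 3, which keeps host edge (8,3,f) outside the match image — the dangling condition fails, DPO blocks; SPO proceeds and side-deletes such edges)
deleted nodes (host ids): 0, 3; images of deleted pattern edges: (3,0,f); (3,1,a); (7,3,f); (7,4,a)
spo result:
nodes: 1:c3, 4:c4, 7:app, 8:app
edges: (7,1,a); (7,4,f); (8,7,a)


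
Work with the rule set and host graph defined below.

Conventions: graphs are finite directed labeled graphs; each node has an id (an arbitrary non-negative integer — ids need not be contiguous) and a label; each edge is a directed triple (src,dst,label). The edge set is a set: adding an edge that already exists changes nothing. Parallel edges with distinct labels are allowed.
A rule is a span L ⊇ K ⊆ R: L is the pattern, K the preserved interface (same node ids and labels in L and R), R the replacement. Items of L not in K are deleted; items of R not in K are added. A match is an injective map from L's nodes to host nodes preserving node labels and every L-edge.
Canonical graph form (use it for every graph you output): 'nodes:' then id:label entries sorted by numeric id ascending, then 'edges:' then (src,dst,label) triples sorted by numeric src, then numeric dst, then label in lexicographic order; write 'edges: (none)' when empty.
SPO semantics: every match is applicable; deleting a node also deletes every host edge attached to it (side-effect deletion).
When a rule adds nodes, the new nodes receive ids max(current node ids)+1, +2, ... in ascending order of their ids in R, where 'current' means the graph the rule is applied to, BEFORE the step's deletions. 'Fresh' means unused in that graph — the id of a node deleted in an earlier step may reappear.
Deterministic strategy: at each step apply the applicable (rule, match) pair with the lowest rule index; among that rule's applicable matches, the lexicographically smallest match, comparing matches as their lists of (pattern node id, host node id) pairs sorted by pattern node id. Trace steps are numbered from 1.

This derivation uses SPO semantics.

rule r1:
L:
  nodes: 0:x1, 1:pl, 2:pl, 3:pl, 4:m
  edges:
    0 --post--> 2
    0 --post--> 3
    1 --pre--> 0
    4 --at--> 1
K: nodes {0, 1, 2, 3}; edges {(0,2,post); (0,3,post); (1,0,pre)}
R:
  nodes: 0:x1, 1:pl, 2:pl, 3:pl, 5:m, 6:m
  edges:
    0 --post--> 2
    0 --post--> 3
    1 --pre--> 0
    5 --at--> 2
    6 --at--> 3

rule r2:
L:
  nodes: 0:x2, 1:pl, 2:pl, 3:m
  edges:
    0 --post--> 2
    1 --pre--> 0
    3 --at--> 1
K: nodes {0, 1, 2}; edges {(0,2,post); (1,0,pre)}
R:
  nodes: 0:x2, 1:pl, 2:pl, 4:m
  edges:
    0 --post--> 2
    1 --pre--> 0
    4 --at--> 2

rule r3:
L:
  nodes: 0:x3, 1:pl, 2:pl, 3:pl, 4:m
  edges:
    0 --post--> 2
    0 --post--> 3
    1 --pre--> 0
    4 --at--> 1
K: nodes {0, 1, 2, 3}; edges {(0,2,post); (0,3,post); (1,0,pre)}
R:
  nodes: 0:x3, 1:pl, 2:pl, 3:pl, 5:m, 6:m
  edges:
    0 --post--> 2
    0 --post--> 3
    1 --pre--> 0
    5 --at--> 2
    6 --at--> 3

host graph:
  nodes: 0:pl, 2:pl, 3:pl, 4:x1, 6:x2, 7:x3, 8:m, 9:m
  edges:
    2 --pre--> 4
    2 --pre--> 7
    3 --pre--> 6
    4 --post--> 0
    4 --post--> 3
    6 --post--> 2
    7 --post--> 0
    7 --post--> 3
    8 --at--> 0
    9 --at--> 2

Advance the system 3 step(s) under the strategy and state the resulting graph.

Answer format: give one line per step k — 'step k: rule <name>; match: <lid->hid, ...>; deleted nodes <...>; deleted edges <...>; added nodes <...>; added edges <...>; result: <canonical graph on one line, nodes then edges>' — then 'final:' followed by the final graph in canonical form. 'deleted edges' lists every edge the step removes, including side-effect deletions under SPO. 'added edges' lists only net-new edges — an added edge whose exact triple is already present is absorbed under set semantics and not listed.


step 1: rule r1; match: 0->4, 1->2, 2->0, 3->3, 4->9; deleted nodes 9; deleted edges (9,2,at); added nodes 10, 11; added edges (10,0,at); (11,3,at); result: nodes: 0:pl, 2:pl, 3:pl, 4:x1, 6:x2, 7:x3, 8:m, 10:m, 11:m edges: (2,4,pre); (2,7,pre); (3,6,pre); (4,0,post); (4,3,post); (6,2,post); (7,0,post); (7,3,post); (8,0,at); (10,0,at); (11,3,at)
step 2: rule r2; match: 0->6, 1->3, 2->2, 3->11; deleted nodes 11; deleted edges (11,3,at); added nodes 12; added edges (12,2,at); result: nodes: 0:pl, 2:pl, 3:pl, 4:x1, 6:x2, 7:x3, 8:m, 10:m, 12:m edges: (2,4,pre); (2,7,pre); (3,6,pre); (4,0,post); (4,3,post); (6,2,post); (7,0,post); (7,3,post); (8,0,at); (10,0,at); (12,2,at)
step 3: rule r1; match: 0->4, 1->2, 2->0, 3->3, 4->12; deleted nodes 12; deleted edges (12,2,at); added nodes 13, 14; added edges (13,0,at); (14,3,at); result: nodes: 0:pl, 2:pl, 3:pl, 4:x1, 6:x2, 7:x3, 8:m, 10:m, 13:m, 14:m edges: (2,4,pre); (2,7,pre); (3,6,pre); (4,0,post); (4,3,post); (6,2,post); (7,0,post); (7,3,post); (8,0,at); (10,0,at); (13,0,at); (14,3,at)
final:
nodes: 0:pl, 2:pl, 3:pl, 4:x1, 6:x2, 7:x3, 8:m, 10:m, 13:m, 14:m
edges: (2,4,pre); (2,7,pre); (3,6,pre); (4,0,post); (4,3,post); (6,2,post); (7,0,post); (7,3,post); (8,0,at); (10,0,at); (13,0,at); (14,3,at)


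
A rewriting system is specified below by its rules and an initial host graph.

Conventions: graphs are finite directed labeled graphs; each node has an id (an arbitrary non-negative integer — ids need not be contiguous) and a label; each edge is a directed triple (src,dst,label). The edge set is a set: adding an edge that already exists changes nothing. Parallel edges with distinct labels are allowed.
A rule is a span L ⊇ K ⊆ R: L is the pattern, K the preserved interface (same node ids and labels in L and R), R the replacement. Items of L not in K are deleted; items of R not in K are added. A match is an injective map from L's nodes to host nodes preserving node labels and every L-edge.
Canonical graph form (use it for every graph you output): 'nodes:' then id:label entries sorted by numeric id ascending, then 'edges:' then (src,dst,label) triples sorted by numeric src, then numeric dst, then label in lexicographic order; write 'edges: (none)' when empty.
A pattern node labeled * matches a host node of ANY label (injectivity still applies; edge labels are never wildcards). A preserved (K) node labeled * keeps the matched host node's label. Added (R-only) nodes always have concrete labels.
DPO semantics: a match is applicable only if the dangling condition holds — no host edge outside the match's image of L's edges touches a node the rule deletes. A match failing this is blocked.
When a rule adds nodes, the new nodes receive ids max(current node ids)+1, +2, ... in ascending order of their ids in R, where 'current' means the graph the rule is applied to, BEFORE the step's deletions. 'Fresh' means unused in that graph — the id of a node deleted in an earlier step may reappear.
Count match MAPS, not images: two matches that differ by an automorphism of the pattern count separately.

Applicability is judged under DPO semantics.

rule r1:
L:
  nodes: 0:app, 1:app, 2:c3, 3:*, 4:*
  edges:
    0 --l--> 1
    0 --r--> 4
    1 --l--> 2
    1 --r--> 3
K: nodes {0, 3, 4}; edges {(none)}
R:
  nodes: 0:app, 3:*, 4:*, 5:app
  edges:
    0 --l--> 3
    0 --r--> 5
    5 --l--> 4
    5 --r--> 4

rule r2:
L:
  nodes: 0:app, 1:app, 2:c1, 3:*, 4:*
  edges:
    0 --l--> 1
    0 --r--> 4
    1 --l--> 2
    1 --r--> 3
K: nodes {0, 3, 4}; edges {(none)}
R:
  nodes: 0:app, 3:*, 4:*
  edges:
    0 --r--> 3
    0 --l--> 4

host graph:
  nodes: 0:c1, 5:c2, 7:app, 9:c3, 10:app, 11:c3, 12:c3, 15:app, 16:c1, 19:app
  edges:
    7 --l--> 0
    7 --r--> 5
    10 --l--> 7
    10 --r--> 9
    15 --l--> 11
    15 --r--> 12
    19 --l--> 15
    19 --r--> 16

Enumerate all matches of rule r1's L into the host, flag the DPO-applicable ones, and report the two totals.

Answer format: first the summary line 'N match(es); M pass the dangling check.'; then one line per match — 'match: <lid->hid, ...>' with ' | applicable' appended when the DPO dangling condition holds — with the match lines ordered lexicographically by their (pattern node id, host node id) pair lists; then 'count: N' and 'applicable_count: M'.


1 match(es); 1 pass the dangling check.
match: 0->19, 1->15, 2->11, 3->12, 4->16 | applicable
count: 1
applicable_count: 1


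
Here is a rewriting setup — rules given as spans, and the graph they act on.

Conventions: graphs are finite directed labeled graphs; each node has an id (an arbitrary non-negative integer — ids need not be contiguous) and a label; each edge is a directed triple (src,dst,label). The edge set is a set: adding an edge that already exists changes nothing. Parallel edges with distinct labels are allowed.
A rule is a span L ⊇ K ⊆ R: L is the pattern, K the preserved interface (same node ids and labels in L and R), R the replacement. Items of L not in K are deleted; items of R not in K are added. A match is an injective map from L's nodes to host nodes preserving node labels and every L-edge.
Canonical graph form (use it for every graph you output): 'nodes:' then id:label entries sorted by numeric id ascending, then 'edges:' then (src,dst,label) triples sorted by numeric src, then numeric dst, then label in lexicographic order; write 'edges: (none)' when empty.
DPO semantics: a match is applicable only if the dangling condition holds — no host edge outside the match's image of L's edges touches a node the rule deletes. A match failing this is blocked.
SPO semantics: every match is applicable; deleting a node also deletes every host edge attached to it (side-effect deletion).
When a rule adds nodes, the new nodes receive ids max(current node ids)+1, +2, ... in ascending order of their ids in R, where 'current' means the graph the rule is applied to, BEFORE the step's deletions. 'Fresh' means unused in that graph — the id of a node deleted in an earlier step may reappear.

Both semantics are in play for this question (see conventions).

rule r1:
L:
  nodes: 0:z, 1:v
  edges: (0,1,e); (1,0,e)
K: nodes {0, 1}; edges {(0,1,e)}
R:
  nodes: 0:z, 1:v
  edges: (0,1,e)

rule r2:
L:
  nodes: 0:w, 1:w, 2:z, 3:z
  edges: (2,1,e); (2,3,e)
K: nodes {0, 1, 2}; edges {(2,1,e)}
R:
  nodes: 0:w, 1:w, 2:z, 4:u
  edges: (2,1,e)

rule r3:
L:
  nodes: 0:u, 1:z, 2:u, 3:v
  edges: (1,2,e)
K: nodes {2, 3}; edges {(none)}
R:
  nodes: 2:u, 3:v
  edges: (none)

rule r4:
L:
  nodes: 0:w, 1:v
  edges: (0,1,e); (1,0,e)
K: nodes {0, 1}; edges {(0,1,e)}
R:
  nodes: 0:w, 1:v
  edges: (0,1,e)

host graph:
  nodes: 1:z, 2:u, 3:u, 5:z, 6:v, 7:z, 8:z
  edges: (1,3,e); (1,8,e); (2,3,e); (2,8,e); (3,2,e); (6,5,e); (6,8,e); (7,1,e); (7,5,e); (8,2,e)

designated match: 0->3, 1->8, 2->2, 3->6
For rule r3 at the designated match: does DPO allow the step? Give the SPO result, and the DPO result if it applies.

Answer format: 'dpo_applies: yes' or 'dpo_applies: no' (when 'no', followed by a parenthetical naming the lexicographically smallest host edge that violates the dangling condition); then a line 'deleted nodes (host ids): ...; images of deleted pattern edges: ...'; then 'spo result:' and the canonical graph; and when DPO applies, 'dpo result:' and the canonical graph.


dpo_applies: no
(the rule deletes node 3, which keeps host edge (1,3,e) outside the match image — the dangling condition fails, DPO blocks; SPO proceeds and side-deletes such edges)
deleted nodes (host ids): 3, 8; images of deleted pattern edges: (8,2,e)
spo result:
nodes: 1:z, 2:u, 5:z, 6:v, 7:z
edges: (6,5,e); (7,1,e); (7,5,e)


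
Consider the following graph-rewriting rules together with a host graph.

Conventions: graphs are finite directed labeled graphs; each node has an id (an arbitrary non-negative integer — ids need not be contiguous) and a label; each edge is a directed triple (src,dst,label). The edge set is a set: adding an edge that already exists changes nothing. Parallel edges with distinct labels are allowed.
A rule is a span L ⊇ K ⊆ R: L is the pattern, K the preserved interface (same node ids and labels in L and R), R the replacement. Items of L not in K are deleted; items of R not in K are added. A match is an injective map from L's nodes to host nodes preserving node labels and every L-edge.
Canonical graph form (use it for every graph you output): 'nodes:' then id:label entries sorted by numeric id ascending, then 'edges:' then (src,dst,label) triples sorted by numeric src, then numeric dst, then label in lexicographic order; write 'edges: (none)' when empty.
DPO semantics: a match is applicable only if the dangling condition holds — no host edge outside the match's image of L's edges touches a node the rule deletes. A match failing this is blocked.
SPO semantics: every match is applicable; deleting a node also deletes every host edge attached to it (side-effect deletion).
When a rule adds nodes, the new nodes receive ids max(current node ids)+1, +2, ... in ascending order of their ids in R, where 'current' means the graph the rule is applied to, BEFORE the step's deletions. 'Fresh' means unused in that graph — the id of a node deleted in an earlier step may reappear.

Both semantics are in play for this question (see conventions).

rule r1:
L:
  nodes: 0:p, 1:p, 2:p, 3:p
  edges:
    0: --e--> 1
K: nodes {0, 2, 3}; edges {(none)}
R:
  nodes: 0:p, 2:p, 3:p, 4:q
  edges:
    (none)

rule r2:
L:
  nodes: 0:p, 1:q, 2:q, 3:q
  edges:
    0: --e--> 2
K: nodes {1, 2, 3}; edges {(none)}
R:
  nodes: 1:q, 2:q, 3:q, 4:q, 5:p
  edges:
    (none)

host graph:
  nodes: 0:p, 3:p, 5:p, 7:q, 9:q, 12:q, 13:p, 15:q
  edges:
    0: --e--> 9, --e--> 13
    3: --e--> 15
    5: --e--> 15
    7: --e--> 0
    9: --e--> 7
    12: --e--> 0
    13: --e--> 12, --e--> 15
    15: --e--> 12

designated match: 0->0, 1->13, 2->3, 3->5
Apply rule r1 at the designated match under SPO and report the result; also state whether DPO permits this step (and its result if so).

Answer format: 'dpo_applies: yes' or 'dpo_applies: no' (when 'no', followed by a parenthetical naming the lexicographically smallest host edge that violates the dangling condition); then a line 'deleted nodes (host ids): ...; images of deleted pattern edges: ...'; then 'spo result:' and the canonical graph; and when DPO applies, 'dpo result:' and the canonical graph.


dpo_applies: no
(the rule deletes node 13, which keeps host edge (13,12,e) outside the match image — the dangling condition fails, DPO blocks; SPO proceeds and side-deletes such edges)
deleted nodes (host ids): 13; images of deleted pattern edges: (0,13,e)
spo result:
nodes: 0:p, 3:p, 5:p, 7:q, 9:q, 12:q, 15:q, 16:q
edges: (0,9,e); (3,15,e); (5,15,e); (7,0,e); (9,7,e); (12,0,e); (15,12,e)


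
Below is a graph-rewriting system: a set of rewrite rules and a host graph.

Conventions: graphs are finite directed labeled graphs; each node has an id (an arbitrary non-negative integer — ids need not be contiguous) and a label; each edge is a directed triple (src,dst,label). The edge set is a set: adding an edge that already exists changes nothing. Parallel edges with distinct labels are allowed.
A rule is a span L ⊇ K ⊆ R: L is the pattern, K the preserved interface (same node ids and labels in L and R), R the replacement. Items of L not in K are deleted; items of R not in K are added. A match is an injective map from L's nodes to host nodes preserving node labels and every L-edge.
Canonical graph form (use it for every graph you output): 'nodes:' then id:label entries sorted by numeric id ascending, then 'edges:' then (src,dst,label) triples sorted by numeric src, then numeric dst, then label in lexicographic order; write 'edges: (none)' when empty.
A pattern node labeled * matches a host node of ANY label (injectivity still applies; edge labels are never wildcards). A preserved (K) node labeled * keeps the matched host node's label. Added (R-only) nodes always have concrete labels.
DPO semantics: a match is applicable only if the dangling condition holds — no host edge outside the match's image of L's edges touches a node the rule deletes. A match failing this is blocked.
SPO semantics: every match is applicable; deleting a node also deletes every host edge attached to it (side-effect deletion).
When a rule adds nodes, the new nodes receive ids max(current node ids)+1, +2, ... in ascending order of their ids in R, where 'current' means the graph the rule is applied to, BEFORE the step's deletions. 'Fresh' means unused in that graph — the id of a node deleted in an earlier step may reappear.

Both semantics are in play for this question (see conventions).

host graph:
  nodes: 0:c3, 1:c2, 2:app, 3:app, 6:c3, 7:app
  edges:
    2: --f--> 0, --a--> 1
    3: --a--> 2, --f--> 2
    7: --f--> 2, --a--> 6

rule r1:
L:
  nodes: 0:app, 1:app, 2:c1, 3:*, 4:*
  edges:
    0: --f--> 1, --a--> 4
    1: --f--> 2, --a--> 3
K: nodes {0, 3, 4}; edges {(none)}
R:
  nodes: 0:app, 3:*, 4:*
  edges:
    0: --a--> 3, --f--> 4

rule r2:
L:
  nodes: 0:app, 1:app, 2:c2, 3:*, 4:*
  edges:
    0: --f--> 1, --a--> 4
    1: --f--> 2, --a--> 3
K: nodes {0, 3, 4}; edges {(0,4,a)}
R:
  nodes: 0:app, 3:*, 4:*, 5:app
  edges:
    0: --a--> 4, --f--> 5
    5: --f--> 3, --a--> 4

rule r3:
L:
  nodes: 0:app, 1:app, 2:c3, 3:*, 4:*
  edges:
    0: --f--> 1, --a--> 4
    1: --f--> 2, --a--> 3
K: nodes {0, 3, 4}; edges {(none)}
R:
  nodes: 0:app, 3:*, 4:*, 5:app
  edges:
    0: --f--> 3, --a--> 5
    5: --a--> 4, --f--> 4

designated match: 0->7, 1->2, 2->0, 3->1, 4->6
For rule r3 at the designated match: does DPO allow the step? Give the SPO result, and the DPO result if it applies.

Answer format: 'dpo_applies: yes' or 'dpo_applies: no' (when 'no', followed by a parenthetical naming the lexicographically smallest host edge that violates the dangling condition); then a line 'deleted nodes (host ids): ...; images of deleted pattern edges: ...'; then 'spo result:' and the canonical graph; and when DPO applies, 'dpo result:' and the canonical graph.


dpo_applies: no
(the rule deletes node 2, which keeps host edge (3,2,a) outside the match image — the dangling condition fails, DPO blocks; SPO proceeds and side-deletes such edges)
deleted nodes (host ids): 0, 2; images of deleted pattern edges: (2,0,f); (2,1,a); (7,2,f); (7,6,a)
spo result:
nodes: 1:c2, 3:app, 6:c3, 7:app, 8:app
edges: (7,1,f); (7,8,a); (8,6,a); (8,6,f)


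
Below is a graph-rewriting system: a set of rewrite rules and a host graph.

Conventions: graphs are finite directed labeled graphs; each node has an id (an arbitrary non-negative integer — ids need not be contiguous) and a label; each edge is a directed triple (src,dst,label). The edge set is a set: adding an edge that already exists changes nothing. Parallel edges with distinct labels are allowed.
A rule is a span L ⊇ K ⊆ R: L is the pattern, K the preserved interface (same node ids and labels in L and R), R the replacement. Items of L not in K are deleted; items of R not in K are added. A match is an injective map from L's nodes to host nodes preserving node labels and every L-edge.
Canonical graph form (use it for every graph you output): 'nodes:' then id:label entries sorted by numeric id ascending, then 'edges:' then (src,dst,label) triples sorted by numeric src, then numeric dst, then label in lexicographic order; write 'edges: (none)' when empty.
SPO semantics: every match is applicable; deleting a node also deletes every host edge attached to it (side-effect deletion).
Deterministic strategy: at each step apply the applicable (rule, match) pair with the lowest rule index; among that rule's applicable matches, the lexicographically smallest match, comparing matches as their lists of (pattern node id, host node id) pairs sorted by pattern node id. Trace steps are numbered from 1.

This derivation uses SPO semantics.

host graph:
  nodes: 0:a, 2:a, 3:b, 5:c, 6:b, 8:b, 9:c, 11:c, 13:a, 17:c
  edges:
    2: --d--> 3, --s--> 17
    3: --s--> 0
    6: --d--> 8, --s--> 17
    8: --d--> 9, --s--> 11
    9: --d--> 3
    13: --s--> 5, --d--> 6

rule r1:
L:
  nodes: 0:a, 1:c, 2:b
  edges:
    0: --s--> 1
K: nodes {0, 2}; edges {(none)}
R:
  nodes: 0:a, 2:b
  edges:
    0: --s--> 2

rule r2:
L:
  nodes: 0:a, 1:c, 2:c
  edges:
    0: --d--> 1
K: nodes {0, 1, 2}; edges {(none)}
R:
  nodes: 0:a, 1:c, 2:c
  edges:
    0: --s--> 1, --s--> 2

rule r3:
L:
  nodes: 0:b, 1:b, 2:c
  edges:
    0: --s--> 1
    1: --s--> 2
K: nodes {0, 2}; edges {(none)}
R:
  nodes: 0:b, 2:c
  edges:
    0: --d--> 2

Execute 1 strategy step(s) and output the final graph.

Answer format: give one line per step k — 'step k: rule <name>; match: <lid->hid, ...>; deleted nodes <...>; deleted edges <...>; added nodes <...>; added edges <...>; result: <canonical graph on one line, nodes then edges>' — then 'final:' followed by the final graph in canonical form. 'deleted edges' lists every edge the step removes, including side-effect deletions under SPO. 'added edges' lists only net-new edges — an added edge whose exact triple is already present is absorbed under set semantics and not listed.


step 1: rule r1; match: 0->2, 1->17, 2->3; deleted nodes 17; deleted edges (2,17,s); (6,17,s); added nodes (none); added edges (2,3,s); result: nodes: 0:a, 2:a, 3:b, 5:c, 6:b, 8:b, 9:c, 11:c, 13:a edges: (2,3,d); (2,3,s); (3,0,s); (6,8,d); (8,9,d); (8,11,s); (9,3,d); (13,5,s); (13,6,d)
final:
nodes: 0:a, 2:a, 3:b, 5:c, 6:b, 8:b, 9:c, 11:c, 13:a
edges: (2,3,d); (2,3,s); (3,0,s); (6,8,d); (8,9,d); (8,11,s); (9,3,d); (13,5,s); (13,6,d)


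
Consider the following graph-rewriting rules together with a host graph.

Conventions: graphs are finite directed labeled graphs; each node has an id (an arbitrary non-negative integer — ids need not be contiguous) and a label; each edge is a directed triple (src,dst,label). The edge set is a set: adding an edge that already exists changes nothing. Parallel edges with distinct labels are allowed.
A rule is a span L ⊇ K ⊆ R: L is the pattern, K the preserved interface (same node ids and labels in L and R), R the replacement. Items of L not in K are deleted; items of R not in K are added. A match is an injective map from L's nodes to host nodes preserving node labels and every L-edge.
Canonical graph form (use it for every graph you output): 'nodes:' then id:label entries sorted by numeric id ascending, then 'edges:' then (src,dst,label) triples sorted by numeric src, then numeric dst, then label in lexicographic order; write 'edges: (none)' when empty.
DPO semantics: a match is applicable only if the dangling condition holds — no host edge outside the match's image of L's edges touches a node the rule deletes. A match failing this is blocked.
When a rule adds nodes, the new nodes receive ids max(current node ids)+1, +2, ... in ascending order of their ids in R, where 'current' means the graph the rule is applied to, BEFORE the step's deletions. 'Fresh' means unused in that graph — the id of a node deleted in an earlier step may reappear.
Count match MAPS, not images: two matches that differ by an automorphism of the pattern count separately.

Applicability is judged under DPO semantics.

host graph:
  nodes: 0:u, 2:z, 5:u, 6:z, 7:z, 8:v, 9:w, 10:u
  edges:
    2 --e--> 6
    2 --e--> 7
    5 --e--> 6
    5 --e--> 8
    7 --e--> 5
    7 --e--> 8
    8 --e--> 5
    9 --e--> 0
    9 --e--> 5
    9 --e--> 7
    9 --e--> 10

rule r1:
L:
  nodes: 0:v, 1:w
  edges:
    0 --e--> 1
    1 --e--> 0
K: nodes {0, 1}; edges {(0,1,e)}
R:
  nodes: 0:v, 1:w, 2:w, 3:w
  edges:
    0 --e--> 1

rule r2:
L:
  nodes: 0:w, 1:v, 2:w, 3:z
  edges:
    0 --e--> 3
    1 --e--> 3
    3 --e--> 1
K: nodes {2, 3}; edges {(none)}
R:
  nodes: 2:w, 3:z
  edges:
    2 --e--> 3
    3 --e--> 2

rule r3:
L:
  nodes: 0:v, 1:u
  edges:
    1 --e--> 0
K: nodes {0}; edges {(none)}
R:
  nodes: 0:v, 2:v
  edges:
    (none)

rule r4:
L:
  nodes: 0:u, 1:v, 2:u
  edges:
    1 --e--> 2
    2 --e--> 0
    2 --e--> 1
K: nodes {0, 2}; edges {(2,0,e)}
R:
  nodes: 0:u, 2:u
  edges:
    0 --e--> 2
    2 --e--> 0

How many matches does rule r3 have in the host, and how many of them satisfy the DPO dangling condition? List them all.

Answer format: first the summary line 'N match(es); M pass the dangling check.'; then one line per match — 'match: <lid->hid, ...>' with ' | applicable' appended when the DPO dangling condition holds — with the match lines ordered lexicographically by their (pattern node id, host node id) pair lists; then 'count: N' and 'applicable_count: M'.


1 match(es); 0 pass the dangling check.
match: 0->8, 1->5
count: 1
applicable_count: 0


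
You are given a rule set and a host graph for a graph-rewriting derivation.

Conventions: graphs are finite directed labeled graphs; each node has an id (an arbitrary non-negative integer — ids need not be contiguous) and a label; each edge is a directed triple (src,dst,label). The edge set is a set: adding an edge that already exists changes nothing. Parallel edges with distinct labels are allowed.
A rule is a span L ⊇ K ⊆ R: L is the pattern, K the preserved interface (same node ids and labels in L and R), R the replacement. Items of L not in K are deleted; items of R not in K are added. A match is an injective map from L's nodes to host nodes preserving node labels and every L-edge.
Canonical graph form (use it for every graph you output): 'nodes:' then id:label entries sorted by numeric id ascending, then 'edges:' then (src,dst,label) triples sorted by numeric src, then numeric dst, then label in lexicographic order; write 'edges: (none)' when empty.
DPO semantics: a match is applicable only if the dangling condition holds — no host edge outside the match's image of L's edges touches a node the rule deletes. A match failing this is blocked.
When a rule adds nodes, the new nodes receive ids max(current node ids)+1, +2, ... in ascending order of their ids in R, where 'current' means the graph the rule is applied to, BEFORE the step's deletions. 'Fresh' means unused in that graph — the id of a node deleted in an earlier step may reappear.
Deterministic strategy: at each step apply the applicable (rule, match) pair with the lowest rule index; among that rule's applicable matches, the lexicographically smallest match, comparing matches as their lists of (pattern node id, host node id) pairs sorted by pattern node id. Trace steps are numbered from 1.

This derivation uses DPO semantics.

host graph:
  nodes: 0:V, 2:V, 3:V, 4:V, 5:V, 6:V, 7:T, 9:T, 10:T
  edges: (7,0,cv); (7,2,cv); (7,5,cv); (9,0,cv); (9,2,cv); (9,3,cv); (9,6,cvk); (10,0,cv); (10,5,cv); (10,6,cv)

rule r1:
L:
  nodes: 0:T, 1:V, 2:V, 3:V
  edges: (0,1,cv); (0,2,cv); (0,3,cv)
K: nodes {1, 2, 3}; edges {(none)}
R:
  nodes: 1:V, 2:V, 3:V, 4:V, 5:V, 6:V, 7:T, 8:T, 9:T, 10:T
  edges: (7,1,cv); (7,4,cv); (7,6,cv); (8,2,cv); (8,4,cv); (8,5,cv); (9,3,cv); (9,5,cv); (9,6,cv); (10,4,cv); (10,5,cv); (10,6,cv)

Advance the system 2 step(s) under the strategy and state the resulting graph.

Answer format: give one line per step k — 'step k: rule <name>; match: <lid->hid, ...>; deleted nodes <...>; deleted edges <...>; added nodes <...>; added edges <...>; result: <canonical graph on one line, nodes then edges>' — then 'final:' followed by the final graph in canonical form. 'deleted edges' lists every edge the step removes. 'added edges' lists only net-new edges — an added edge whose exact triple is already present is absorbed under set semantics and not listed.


step 1: rule r1; match: 0->7, 1->0, 2->2, 3->5; deleted nodes 7; deleted edges (7,0,cv); (7,2,cv); (7,5,cv); added nodes 11, 12, 13, 14, 15, 16, 17; added edges (14,0,cv); (14,11,cv); (14,13,cv); (15,2,cv); (15,11,cv); (15,12,cv); (16,5,cv); (16,12,cv); (16,13,cv); (17,11,cv); (17,12,cv); (17,13,cv); result: nodes: 0:V, 2:V, 3:V, 4:V, 5:V, 6:V, 9:T, 10:T, 11:V, 12:V, 13:V, 14:T, 15:T, 16:T, 17:T edges: (9,0,cv); (9,2,cv); (9,3,cv); (9,6,cvk); (10,0,cv); (10,5,cv); (10,6,cv); (14,0,cv); (14,11,cv); (14,13,cv); (15,2,cv); (15,11,cv); (15,12,cv); (16,5,cv); (16,12,cv); (16,13,cv); (17,11,cv); (17,12,cv); (17,13,cv)
step 2: rule r1; match: 0->10, 1->0, 2->5, 3->6; deleted nodes 10; deleted edges (10,0,cv); (10,5,cv); (10,6,cv); added nodes 18, 19, 20, 21, 22, 23, 24; added edges (21,0,cv); (21,18,cv); (21,20,cv); (22,5,cv); (22,18,cv); (22,19,cv); (23,6,cv); (23,19,cv); (23,20,cv); (24,18,cv); (24,19,cv); (24,20,cv); result: nodes: 0:V, 2:V, 3:V, 4:V, 5:V, 6:V, 9:T, 11:V, 12:V, 13:V, 14:T, 15:T, 16:T, 17:T, 18:V, 19:V, 20:V, 21:T, 22:T, 23:T, 24:T edges: (9,0,cv); (9,2,cv); (9,3,cv); (9,6,cvk); (14,0,cv); (14,11,cv); (14,13,cv); (15,2,cv); (15,11,cv); (15,12,cv); (16,5,cv); (16,12,cv); (16,13,cv); (17,11,cv); (17,12,cv); (17,13,cv); (21,0,cv); (21,18,cv); (21,20,cv); (22,5,cv); (22,18,cv); (22,19,cv); (23,6,cv); (23,19,cv); (23,20,cv); (24,18,cv); (24,19,cv); (24,20,cv)
final:
nodes: 0:V, 2:V, 3:V, 4:V, 5:V, 6:V, 9:T, 11:V, 12:V, 13:V, 14:T, 15:T, 16:T, 17:T, 18:V, 19:V, 20:V, 21:T, 22:T, 23:T, 24:T
edges: (9,0,cv); (9,2,cv); (9,3,cv); (9,6,cvk); (14,0,cv); (14,11,cv); (14,13,cv); (15,2,cv); (15,11,cv); (15,12,cv); (16,5,cv); (16,12,cv); (16,13,cv); (17,11,cv); (17,12,cv); (17,13,cv); (21,0,cv); (21,18,cv); (21,20,cv); (22,5,cv); (22,18,cv); (22,19,cv); (23,6,cv); (23,19,cv); (23,20,cv); (24,18,cv); (24,19,cv); (24,20,cv)


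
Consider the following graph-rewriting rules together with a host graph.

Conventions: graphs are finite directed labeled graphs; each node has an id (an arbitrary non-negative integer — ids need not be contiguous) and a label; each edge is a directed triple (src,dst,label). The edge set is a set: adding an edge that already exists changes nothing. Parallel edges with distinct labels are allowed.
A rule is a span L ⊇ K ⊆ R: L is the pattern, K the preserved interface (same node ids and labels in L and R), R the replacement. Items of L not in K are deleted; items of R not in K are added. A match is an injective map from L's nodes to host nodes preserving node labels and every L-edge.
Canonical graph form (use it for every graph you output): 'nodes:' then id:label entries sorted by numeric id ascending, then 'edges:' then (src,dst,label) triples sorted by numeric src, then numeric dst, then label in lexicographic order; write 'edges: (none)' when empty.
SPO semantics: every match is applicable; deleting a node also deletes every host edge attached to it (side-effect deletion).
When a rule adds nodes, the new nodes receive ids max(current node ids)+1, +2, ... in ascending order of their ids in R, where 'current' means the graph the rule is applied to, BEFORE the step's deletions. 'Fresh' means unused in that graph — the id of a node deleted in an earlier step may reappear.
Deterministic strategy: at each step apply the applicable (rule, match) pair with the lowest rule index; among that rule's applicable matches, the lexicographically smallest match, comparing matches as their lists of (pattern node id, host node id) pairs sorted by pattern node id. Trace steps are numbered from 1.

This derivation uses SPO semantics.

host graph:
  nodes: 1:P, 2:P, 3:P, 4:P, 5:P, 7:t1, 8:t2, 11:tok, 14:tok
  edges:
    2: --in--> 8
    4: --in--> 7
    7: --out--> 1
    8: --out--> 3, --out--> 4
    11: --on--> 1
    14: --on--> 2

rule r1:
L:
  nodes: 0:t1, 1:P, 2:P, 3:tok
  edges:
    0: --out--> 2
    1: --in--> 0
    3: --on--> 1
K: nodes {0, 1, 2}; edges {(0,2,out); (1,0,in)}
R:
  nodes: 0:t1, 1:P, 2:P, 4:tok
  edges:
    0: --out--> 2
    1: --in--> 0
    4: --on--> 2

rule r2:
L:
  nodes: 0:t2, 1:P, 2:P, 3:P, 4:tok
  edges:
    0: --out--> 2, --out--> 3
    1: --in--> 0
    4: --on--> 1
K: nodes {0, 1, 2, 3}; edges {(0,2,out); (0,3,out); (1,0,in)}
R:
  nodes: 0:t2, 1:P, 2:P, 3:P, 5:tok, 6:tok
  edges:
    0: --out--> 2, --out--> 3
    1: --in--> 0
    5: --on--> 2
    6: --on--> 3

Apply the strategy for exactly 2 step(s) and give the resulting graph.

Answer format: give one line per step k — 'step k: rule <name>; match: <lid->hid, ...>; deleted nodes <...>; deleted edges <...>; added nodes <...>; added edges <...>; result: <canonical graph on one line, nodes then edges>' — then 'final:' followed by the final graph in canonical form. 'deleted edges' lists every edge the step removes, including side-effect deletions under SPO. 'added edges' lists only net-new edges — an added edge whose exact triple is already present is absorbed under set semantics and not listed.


step 1: rule r2; match: 0->8, 1->2, 2->3, 3->4, 4->14; deleted nodes 14; deleted edges (14,2,on); added nodes 15, 16; added edges (15,3,on); (16,4,on); result: nodes: 1:P, 2:P, 3:P, 4:P, 5:P, 7:t1, 8:t2, 11:tok, 15:tok, 16:tok edges: (2,8,in); (4,7,in); (7,1,out); (8,3,out); (8,4,out); (11,1,on); (15,3,on); (16,4,on)
step 2: rule r1; match: 0->7, 1->4, 2->1, 3->16; deleted nodes 16; deleted edges (16,4,on); added nodes 17; added edges (17,1,on); result: nodes: 1:P, 2:P, 3:P, 4:P, 5:P, 7:t1, 8:t2, 11:tok, 15:tok, 17:tok edges: (2,8,in); (4,7,in); (7,1,out); (8,3,out); (8,4,out); (11,1,on); (15,3,on); (17,1,on)
final:
nodes: 1:P, 2:P, 3:P, 4:P, 5:P, 7:t1, 8:t2, 11:tok, 15:tok, 17:tok
edges: (2,8,in); (4,7,in); (7,1,out); (8,3,out); (8,4,out); (11,1,on); (15,3,on); (17,1,on)
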